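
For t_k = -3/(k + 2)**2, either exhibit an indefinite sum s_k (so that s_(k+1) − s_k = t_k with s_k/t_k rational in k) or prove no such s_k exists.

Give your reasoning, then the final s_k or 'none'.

none (Gosper's algorithm certifies no s_k)

r(k) = (k + 2)**2/(k + 3)**2 after simplifying.
Normal form (A,B,C) = (k**2 + 4*k + 4, k**2 + 6*k + 9, 1).
Need (k**2 + 4*k + 4)·f(k+1) − (k**2 + 4*k + 4)·f(k) = 1.
Degrees (2,2,0) ⇒ d ≤ 0.
Put f(k) = c0: A·f(k+1) − B(k−1)·f(k) − C = -1; need -1 = 0 — inconsistent ⇒ no f, not summable.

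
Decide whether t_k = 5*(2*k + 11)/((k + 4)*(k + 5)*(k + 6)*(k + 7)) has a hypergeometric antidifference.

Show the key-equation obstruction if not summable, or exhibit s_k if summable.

The ratio is (k + 4)*(2*k + 13)/((k + 8)*(2*k + 11)).
Take A(k)=k + 4, B(k)=k + 8, C(k)=k + 11/2.
Need (k + 4)·f(k+1) − (k + 7)·f(k) = k + 11/2.
Degrees (1,1,1) ⇒ d ≤ 3.
Coefficient equations give f(k) = k*(k + 5)*(k + 10)/48.
Certificate R = B(k−1)f/C = k*(k + 5)*(k + 7)*(k + 10)/(24*(2*k + 11)) gives s_k = 5*k*(k + 10)/(24*(k**2 + 10*k + 24)).
Δs = 5*(2*k + 11)/(k**4 + 22*k**3 + 179*k**2 + 638*k + 840), as required.

Yes. s_k = 5*k*(k + 10)/(24*(k**2 + 10*k + 24)).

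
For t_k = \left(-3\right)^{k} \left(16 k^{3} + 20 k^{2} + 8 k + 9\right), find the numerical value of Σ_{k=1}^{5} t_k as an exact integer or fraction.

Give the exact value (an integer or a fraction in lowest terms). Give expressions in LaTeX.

Step 1: r(k) = 3*(-16*k**3 - 68*k**2 - 96*k - 53)/(16*k**3 + 20*k**2 + 8*k + 9).
Normal form (A,B,C) = (-3, 1, k**3 + 5*k**2/4 + k/2 + 9/16).
Solve (-3)·f(k+1) − (1)·f(k) = k**3 + 5*k**2/4 + k/2 + 9/16.
deg f ≤ 3 (via 0,0,3).
Solve for f: f(k) = -(4*k**3 - 4*k**2 - k + 3)/16 (degree 3 ≤ 3).
Get s_k = R·t_k = (-3)**k*(-4*k**3 + 4*k**2 + k - 3) with R(k) = B(k−1)f(k)/C(k) = -(4*k**3 - 4*k**2 - k + 3)/(16*k**3 + 20*k**2 + 8*k + 9).
Δs = (-3)**k*(16*k**3 + 20*k**2 + 8*k + 9), as required.
Telescoping: Σ = s_(6) − s_(1) = -522693 − (6) = -522699.

Σ = -522699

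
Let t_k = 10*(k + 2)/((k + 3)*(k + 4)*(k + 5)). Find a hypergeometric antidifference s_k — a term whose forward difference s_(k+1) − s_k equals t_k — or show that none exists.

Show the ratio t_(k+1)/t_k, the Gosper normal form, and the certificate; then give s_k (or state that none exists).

r(k) = (k + 3)**2/((k + 2)*(k + 6)) after simplifying.
A = k + 3, B = k + 6, C = k + 2.
Set up (k + 3)·f(k+1) − (k + 5)·f(k) − (k + 2) = 0.
From deg A=1, deg B=1, deg C=1: d=2.
Coefficient equations give f(k) = k*(5*k + 11)/24.
So s_k = (B(k−1)f/C)·t_k = (k*(k + 5)*(5*k + 11)/(24*(k + 2)))·t_k = 5*k*(5*k + 11)/(12*(k + 3)*(k + 4)).
Check: Δs_k = 10*(k + 2)/(k**3 + 12*k**2 + 47*k + 60). ✓

s_k = 5*k*(5*k + 11)/(12*(k + 3)*(k + 4))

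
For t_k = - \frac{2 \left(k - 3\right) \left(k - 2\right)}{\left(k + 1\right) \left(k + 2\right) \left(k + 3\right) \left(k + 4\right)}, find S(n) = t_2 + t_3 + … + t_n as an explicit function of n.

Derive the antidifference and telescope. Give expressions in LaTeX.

Step 1: r(k) = (k - 1)*(k + 1)/((k - 3)*(k + 5)).
So A=k + 1 and B=k + 5, with C=k**2 - 5*k + 6.
Key eq: (k + 1)·f(k+1) = (k + 4)·f(k) + (k**2 - 5*k + 6).
Bound: deg f ≤ 3.
Solving with deg f ≤ 3: f(k) = k*(k**2 + 3*k + 14)/3.
Then R = B(k−1)f/C = k*(k + 4)*(k**2 + 3*k + 14)/(3*(k - 3)*(k - 2)), so s_k = R(k)·t_k = 2*k*(-k**2 - 3*k - 14)/(3*(k**3 + 6*k**2 + 11*k + 6)).
Δs = 2*(-k**2 + 5*k - 6)/(k**4 + 10*k**3 + 35*k**2 + 50*k + 24), as required.
Σ_(k=2)^n t_k = s_(n+1) − s_(2) = (2*(-n**3 - 6*n**2 - 23*n - 18)/(3*(n**3 + 9*n**2 + 26*n + 24))) − (-8/15), i.e. 2*(-n**3 + 6*n**2 - 11*n + 6)/(15*(n**3 + 9*n**2 + 26*n + 24)).

S(n) = \frac{2 \left(- n^{3} + 6 n^{2} - 11 n + 6\right)}{15 \left(n^{3} + 9 n^{2} + 26 n + 24\right)}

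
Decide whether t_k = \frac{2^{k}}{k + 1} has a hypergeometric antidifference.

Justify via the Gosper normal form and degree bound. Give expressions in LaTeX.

The ratio is 2*(k + 1)/(k + 2).
So A=2*k + 2 and B=k + 2, with C=1.
Set up (2*k + 2)·f(k+1) − (k + 1)·f(k) − (1) = 0.
deg f ≤ -1 (via 1,1,0).
Bound -1 < 0, so the key equation has no polynomial solution.

No — key equation has no polynomial f.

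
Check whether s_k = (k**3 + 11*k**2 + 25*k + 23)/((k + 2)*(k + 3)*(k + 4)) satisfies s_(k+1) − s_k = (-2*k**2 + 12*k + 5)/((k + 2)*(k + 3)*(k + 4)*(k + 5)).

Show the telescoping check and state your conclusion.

s_(k+1) = (25*k + (k + 1)**3 + 11*(k + 1)**2 + 48)/((k + 3)*(k + 4)*(k + 5))
s_(k+1) − s_k = (-2*k**2 + 12*k + 5)/(k**4 + 14*k**3 + 71*k**2 + 154*k + 120)
(s_(k+1) − s_k) − t_k = 0

Valid: the claim telescopes to t_k.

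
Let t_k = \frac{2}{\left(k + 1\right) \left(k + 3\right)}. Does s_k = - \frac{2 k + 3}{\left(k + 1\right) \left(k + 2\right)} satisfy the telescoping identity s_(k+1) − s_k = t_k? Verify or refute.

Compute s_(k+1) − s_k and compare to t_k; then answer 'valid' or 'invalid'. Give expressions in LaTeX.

valid (s_(k+1) − s_k reduces to t_k)

s_(k+1) = (-2*k - 5)/((k + 2)*(k + 3))
s_(k+1) − s_k = 2/(k**2 + 4*k + 3)
(s_(k+1) − s_k) − t_k = 0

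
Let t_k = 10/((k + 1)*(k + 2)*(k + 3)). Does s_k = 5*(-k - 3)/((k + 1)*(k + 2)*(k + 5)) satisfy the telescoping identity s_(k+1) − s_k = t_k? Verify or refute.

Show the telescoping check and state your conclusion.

s_(k+1) = 5*(-k - 4)/((k + 2)*(k + 3)*(k + 6))
s_(k+1) − s_k = 10*(k**2 + 8*k + 17)/(k**5 + 17*k**4 + 107*k**3 + 307*k**2 + 396*k + 180)
(s_(k+1) − s_k) − t_k = 10*(-3*k - 13)/(k**5 + 17*k**4 + 107*k**3 + 307*k**2 + 396*k + 180)

Invalid: residual 10*(-3*k - 13)/(k**5 + 17*k**4 + 107*k**3 + 307*k**2 + 396*k + 180) ≠ 0.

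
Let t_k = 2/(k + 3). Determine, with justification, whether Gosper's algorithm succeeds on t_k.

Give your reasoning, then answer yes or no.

Step 1: r(k) = (k + 3)/(k + 4).
Factor: A=k + 3; B=k + 4; C=1.
Key eq: (k + 3)·f(k+1) = (k + 3)·f(k) + (1).
Bound: deg f ≤ 0.
Write f(k) = c0. Then LHS − RHS = -1, requiring -1 = 0: contradictory. No certificate.

No. Not Gosper-summable.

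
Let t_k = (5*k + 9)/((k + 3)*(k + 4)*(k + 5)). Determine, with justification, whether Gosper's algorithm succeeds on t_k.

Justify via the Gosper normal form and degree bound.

Ratio r(k) = (k + 3)*(5*k + 14)/((k + 6)*(5*k + 9)).
Normal form (A,B,C) = (k + 3, k + 6, k + 9/5).
Set up (k + 3)·f(k+1) − (k + 5)·f(k) − (k + 9/5) = 0.
d = 2 from the (1,1,1) case.
Solving with deg f ≤ 2: f(k) = k*(k + 2)/5.
So s_k = (B(k−1)f/C)·t_k = (k*(k + 2)*(k + 5)/(5*k + 9))·t_k = k*(k + 2)/((k + 3)*(k + 4)).
Δs = (5*k + 9)/(k**3 + 12*k**2 + 47*k + 60), as required.

Yes. s_k = k*(k + 2)/((k + 3)*(k + 4)).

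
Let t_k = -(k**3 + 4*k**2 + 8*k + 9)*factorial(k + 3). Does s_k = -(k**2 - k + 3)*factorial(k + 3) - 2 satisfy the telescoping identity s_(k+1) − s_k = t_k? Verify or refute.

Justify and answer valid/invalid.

s_(k+1) = -(-k + (k + 1)**2 + 2)*factorial(k + 4) - 2
s_(k+1) − s_k = -(k**3 + 4*k**2 + 8*k + 9)*factorial(k + 3)
(s_(k+1) − s_k) − t_k = 0

valid; difference matches t_k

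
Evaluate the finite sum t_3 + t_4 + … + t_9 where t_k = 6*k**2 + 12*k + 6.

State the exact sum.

Ratio r(k) = (k**2 + 4*k + 4)/(k**2 + 2*k + 1).
So A=1 and B=1, with C=k**2 + 2*k + 1.
Solve (1)·f(k+1) − (1)·f(k) = k**2 + 2*k + 1.
d = 3 from the (0,0,2) case.
Solve for f: f(k) = k*(k + 1)*(2*k + 1)/6 (degree 3 ≤ 3).
Then R = B(k−1)f/C = k*(2*k + 1)/(6*(k + 1)), so s_k = R(k)·t_k = k*(2*k**2 + 3*k + 1).
Check: Δs_k = 6*k**2 + 12*k + 6. ✓
Evaluate s at k=10 and k=3: 2310 and 84; difference 2226.

Σ = 2226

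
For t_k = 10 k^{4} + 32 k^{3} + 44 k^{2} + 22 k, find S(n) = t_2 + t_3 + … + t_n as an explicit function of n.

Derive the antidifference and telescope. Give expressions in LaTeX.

t_(k+1)/t_k = (5*k**3 + 31*k**2 + 69*k + 54)/(k*(5*k**2 + 11*k + 11)).
Gosper form: A/B · C(k+1)/C(k) with A=1, B=1, C=k**4 + 16*k**3/5 + 22*k**2/5 + 11*k/5.
Solve (1)·f(k+1) − (1)·f(k) = k**4 + 16*k**3/5 + 22*k**2/5 + 11*k/5.
From deg A=0, deg B=0, deg C=4: d=5.
Match coefficients ⇒ f(k) = k*(k - 1)*(k + 1)*(2*k**2 + 3*k + 4)/10.
So s_k = (B(k−1)f/C)·t_k = ((k - 1)*(2*k**2 + 3*k + 4)/(2*(5*k**2 + 11*k + 11)))·t_k = k*(2*k**4 + 3*k**3 + 2*k**2 - 3*k - 4).
Δs = 2*k*(5*k**3 + 16*k**2 + 22*k + 11), as required.
s_(n+1) = n*(2*n**4 + 13*n**3 + 34*n**2 + 41*n + 18) and s_(2) = 108, so S(n) = 2*n**5 + 13*n**4 + 34*n**3 + 41*n**2 + 18*n - 108.

S(n) = 2 n^{5} + 13 n^{4} + 34 n^{3} + 41 n^{2} + 18 n - 108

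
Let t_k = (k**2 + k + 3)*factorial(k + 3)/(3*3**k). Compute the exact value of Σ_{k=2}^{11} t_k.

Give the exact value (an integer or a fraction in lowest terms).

t_(k+1)/t_k = (k + 4)*(k + (k + 1)**2 + 4)/(3*(k**2 + k + 3)).
Gosper form: A/B · C(k+1)/C(k) with A=k/3 + 4/3, B=1, C=k**2 + k + 3.
f must satisfy (k/3 + 4/3)·f(k+1) − (1)·f(k) = k**2 + k + 3.
Degrees (1,0,2) ⇒ d ≤ 1.
A polynomial solution: f(k) = 3*(k - 1).
So s_k = (B(k−1)f/C)·t_k = (3*(k - 1)/(k**2 + k + 3))·t_k = (k - 1)*factorial(k + 3)/3**k.
Check: Δs_k = (k**2 + k + 3)*factorial(k + 3)/(3*3**k). ✓
Evaluate s at k=12 and k=2: 19731712000/729 and 40/3; difference 19731702280/729.

Σ = 19731702280/729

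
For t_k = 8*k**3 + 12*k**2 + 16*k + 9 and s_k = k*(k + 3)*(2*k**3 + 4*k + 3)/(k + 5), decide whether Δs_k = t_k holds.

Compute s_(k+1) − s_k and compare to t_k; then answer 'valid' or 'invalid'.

Invalid: residual 2*(-6*k**4 - 52*k**3 - 72*k**2 - 86*k - 45)/(k**2 + 11*k + 30) ≠ 0.

s_(k+1) = (k + 1)*(k + 4)*(4*k + 2*(k + 1)**3 + 7)/(k + 6)
s_(k+1) − s_k = (8*k**5 + 88*k**4 + 284*k**3 + 401*k**2 + 407*k + 180)/(k**2 + 11*k + 30)
(s_(k+1) − s_k) − t_k = 2*(-6*k**4 - 52*k**3 - 72*k**2 - 86*k - 45)/(k**2 + 11*k + 30)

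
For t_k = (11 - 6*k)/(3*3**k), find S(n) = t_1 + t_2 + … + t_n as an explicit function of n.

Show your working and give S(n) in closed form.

Step 1: r(k) = (6*k - 5)/(3*(6*k - 11)).
So A=1/3 and B=1, with C=k - 11/6.
Need (1/3)·f(k+1) − (1)·f(k) = k - 11/6.
deg f ≤ 1 (via 0,0,1).
Solving with deg f ≤ 1: f(k) = -(3*k - 4)/2.
Certificate R = B(k−1)f/C = -3*(3*k - 4)/(6*k - 11) gives s_k = (3*k - 4)/3**k.
Δs = (11 - 6*k)/(3*3**k), as required.
s_(n+1) = 3**(-n - 1)*(3*n - 1) and s_(1) = -1/3, so S(n) = 3**(-n - 1)*(3**n + 3*n - 1).

S(n) = 3**(-n - 1)*(3**n + 3*n - 1)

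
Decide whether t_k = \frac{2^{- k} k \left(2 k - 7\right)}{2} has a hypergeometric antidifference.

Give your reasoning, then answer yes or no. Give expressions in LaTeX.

Yes. s_k = 2^{- k} \left(- 2 k^{2} + 3 k + 1\right).

Ratio r(k) = (k + 1)*(2*k - 5)/(2*k*(2*k - 7)).
Normal form (A,B,C) = (1/2, 1, k**2 - 7*k/2).
Need (1/2)·f(k+1) − (1)·f(k) = k**2 - 7*k/2.
Degrees (0,0,2) ⇒ d ≤ 2.
Solve for f: f(k) = -2*k**2 + 3*k + 1 (degree 2 ≤ 2).
So s_k = (B(k−1)f/C)·t_k = (-2*(2*k**2 - 3*k - 1)/(k*(2*k - 7)))·t_k = (-2*k**2 + 3*k + 1)/2**k.
Check: Δs_k = k*(2*k - 7)/(2*2**k). ✓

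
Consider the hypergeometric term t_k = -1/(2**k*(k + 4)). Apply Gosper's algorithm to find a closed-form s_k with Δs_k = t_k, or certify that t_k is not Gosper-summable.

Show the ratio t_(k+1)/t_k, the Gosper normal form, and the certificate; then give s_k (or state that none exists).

no hypergeometric antidifference exists

t_(k+1)/t_k = (k + 4)/(2*(k + 5)).
Factor: A=k/2 + 2; B=k + 5; C=1.
Need (k/2 + 2)·f(k+1) − (k + 4)·f(k) = 1.
From deg A=1, deg B=1, deg C=0: d=-1.
Negative degree bound (-1): no f exists, t_k not Gosper-summable.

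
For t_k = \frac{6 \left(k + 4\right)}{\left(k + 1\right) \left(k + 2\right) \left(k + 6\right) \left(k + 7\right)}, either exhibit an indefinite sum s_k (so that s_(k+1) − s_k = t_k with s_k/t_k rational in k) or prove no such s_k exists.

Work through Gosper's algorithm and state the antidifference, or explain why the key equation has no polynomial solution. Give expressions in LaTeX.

Step 1: r(k) = (k + 1)*(k + 5)*(k + 6)/((k + 3)*(k + 4)*(k + 8)).
Normal form (A,B,C) = (k + 1, k + 8, k**4 + 16*k**3 + 95*k**2 + 248*k + 240).
Set up (k + 1)·f(k+1) − (k + 7)·f(k) − (k**4 + 16*k**3 + 95*k**2 + 248*k + 240) = 0.
d = 6 from the (1,1,4) case.
Coefficient equations give f(k) = k*(k + 2)*(k + 3)*(k + 4)*(k + 5)*(k + 7)/12.
R(k) = B(k−1)·f(k)/C(k) = k*(k + 2)*(k + 7)**2/(12*(k + 4)); s_k = R·t_k = k*(k + 7)/(2*(k**2 + 7*k + 6)).
Verify: 6*(k + 4)/(k**4 + 16*k**3 + 83*k**2 + 152*k + 84) matches t_k.

s_k = \frac{k \left(k + 7\right)}{2 \left(k^{2} + 7 k + 6\right)}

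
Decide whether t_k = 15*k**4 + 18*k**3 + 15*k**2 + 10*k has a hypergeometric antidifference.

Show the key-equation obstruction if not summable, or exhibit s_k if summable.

Compute t_(k+1)/t_k: get (15*k**4 + 78*k**3 + 159*k**2 + 154*k + 58)/(k*(15*k**3 + 18*k**2 + 15*k + 10)).
Gosper form: A/B · C(k+1)/C(k) with A=1, B=1, C=k**4 + 6*k**3/5 + k**2 + 2*k/3.
Solve (1)·f(k+1) − (1)·f(k) = k**4 + 6*k**3/5 + k**2 + 2*k/3.
d = 5 from the (0,0,4) case.
A polynomial solution: f(k) = k*(k - 1)*(3*k**3 + k + 3)/15.
R(k) = B(k−1)·f(k)/C(k) = (k - 1)*(3*k**3 + k + 3)/(15*k**3 + 18*k**2 + 15*k + 10); s_k = R·t_k = k*(3*k**4 - 3*k**3 + k**2 + 2*k - 3).
Verify: k*(15*k**3 + 18*k**2 + 15*k + 10) matches t_k.

Yes. s_k = k*(3*k**4 - 3*k**3 + k**2 + 2*k - 3).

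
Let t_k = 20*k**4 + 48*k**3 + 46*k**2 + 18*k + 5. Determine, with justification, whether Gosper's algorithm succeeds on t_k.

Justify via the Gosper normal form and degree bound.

The ratio is (20*k**4 + 128*k**3 + 310*k**2 + 334*k + 137)/(20*k**4 + 48*k**3 + 46*k**2 + 18*k + 5).
Factor: A=1; B=1; C=k**4 + 12*k**3/5 + 23*k**2/10 + 9*k/10 + 1/4.
f must satisfy (1)·f(k+1) − (1)·f(k) = k**4 + 12*k**3/5 + 23*k**2/10 + 9*k/10 + 1/4.
Bound: deg f ≤ 5.
Solving with deg f ≤ 5: f(k) = k*(4*k**4 + 2*k**3 - 2*k**2 - 2*k + 3)/20.
R(k) = B(k−1)·f(k)/C(k) = k*(4*k**4 + 2*k**3 - 2*k**2 - 2*k + 3)/(20*k**4 + 48*k**3 + 46*k**2 + 18*k + 5); s_k = R·t_k = k*(4*k**4 + 2*k**3 - 2*k**2 - 2*k + 3).
Δs = 20*k**4 + 48*k**3 + 46*k**2 + 18*k + 5, as required.

Yes. s_k = k*(4*k**4 + 2*k**3 - 2*k**2 - 2*k + 3).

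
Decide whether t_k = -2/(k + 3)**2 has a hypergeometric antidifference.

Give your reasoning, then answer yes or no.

Ratio r(k) = (k + 3)**2/(k + 4)**2.
Gosper form: A/B · C(k+1)/C(k) with A=k**2 + 6*k + 9, B=k**2 + 8*k + 16, C=1.
Solve (k**2 + 6*k + 9)·f(k+1) − (k**2 + 6*k + 9)·f(k) = 1.
d = 0 from the (2,2,0) case.
Write f(k) = c0. Then LHS − RHS = -1, requiring -1 = 0: contradictory. No certificate.

No. Not Gosper-summable.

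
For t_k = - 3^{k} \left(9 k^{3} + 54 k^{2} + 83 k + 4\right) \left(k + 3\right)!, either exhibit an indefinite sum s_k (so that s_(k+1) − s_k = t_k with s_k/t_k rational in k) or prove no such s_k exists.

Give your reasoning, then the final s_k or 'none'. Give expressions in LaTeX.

Compute t_(k+1)/t_k: get 3*(9*k**4 + 117*k**3 + 542*k**2 + 1022*k + 600)/(9*k**3 + 54*k**2 + 83*k + 4).
A = 3*k + 12, B = 1, C = k**3 + 6*k**2 + 83*k/9 + 4/9.
Solve (3*k + 12)·f(k+1) − (1)·f(k) = k**3 + 6*k**2 + 83*k/9 + 4/9.
d = 2 from the (1,0,3) case.
Coefficient equations give f(k) = (k - 1)*(3*k + 4)/9.
Then R = B(k−1)f/C = (k - 1)*(3*k + 4)/(9*k**3 + 54*k**2 + 83*k + 4), so s_k = R(k)·t_k = -3**k*(k - 1)*(3*k + 4)*factorial(k + 3).
s_(k+1) − s_k = -3**k*(9*k**3 + 54*k**2 + 83*k + 4)*factorial(k + 3) = t_k.

s_k = - 3^{k} \left(k - 1\right) \left(3 k + 4\right) \left(k + 3\right)!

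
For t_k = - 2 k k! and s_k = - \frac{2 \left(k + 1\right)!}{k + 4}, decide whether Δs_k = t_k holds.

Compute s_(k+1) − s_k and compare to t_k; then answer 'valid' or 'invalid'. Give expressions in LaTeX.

s_(k+1) = -2*factorial(k + 2)/(k + 5)
s_(k+1) − s_k = -2*(k**2 + 5*k + 3)*factorial(k + 1)/((k + 4)*(k + 5))
(s_(k+1) − s_k) − t_k = 6*(k**2 + 4*k - 1)*factorial(k)/((k + 4)*(k + 5))

Invalid: residual \frac{6 \left(k^{2} + 4 k - 1\right) k!}{\left(k + 4\right) \left(k + 5\right)} ≠ 0.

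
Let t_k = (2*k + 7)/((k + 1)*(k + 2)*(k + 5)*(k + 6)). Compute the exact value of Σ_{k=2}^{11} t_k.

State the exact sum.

The ratio is (k + 1)*(k + 5)*(2*k + 9)/((k + 3)*(k + 7)*(2*k + 7)).
A = k + 1, B = k + 7, C = k**3 + 21*k**2/2 + 73*k/2 + 42.
Need (k + 1)·f(k+1) − (k + 6)·f(k) = k**3 + 21*k**2/2 + 73*k/2 + 42.
From deg A=1, deg B=1, deg C=3: d=5.
Solve for f: f(k) = k*(k + 2)*(k + 3)*(k + 4)*(k + 6)/10 (degree 5 ≤ 5).
R(k) = B(k−1)·f(k)/C(k) = k*(k + 2)*(k + 6)**2/(5*(2*k + 7)); s_k = R·t_k = k*(k + 6)/(5*(k**2 + 6*k + 5)).
Δs = (2*k + 7)/(k**4 + 14*k**3 + 65*k**2 + 112*k + 60), as required.
Σ_(k=2)^(11) t_k = s_(12) − s_(2) = 216/1105 − (16/105) = 200/4641.

Σ = 200/4641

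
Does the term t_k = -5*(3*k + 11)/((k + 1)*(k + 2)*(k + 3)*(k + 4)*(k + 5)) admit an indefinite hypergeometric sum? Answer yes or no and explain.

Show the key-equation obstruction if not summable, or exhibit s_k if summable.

Compute t_(k+1)/t_k: get (k + 1)*(3*k + 14)/((k + 6)*(3*k + 11)).
Gosper form: A/B · C(k+1)/C(k) with A=k + 1, B=k + 6, C=k + 11/3.
Set up (k + 1)·f(k+1) − (k + 5)·f(k) − (k + 11/3) = 0.
d = 4 from the (1,1,1) case.
Solve for f: f(k) = k*(k + 3)*(k**2 + 7*k + 14)/24 (degree 4 ≤ 4).
Certificate R = B(k−1)f/C = k*(k + 3)*(k + 5)*(k**2 + 7*k + 14)/(8*(3*k + 11)) gives s_k = 5*k*(-k**2 - 7*k - 14)/(8*(k**3 + 7*k**2 + 14*k + 8)).
Verify: 5*(-3*k - 11)/(k**5 + 15*k**4 + 85*k**3 + 225*k**2 + 274*k + 120) matches t_k.

Yes. s_k = 5*k*(-k**2 - 7*k - 14)/(8*(k**3 + 7*k**2 + 14*k + 8)).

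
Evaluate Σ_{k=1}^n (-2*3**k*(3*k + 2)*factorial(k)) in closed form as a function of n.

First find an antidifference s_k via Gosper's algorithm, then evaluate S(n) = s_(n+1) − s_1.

S(n) = -6*3**n*factorial(n + 1) + 6

The ratio is 3*(k + 1)*(3*k + 5)/(3*k + 2).
Gosper form: A/B · C(k+1)/C(k) with A=3*k + 3, B=1, C=k + 2/3.
Solve (3*k + 3)·f(k+1) − (1)·f(k) = k + 2/3.
d = 0 from the (1,0,1) case.
Solving with deg f ≤ 0: f(k) = 1/3.
So s_k = (B(k−1)f/C)·t_k = (1/(3*k + 2))·t_k = -2*3**k*factorial(k).
s_(k+1) − s_k = -2*3**k*(3*k + 2)*factorial(k) = t_k.
Σ_(k=1)^n t_k = s_(n+1) − s_(1) = (-6*3**n*factorial(n + 1)) − (-6), i.e. -6*3**n*factorial(n + 1) + 6.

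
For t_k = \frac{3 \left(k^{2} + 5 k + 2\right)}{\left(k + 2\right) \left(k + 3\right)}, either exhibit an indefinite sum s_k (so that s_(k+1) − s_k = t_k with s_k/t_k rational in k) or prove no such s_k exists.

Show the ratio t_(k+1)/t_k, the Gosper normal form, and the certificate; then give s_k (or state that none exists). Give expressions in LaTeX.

s_k = \frac{3 k^{2}}{k + 2}

Step 1: r(k) = (k + 2)*(5*k + (k + 1)**2 + 7)/((k + 4)*(k**2 + 5*k + 2)).
Gosper form: A/B · C(k+1)/C(k) with A=k + 2, B=k + 4, C=k**2 + 5*k + 2.
Key eq: (k + 2)·f(k+1) = (k + 3)·f(k) + (k**2 + 5*k + 2).
d = 2 from the (1,1,2) case.
Solve for f: f(k) = k**2 (degree 2 ≤ 2).
Certificate R = B(k−1)f/C = k**2*(k + 3)/(k**2 + 5*k + 2) gives s_k = 3*k**2/(k + 2).
s_(k+1) − s_k = 3*(k**2 + 5*k + 2)/(k**2 + 5*k + 6) = t_k.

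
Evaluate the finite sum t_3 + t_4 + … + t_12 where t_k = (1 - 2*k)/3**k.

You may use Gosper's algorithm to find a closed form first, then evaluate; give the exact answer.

Ratio r(k) = (2*k + 1)/(3*(2*k - 1)).
Take A(k)=1/3, B(k)=1, C(k)=k - 1/2.
Set up (1/3)·f(k+1) − (1)·f(k) − (k - 1/2) = 0.
Degrees (0,0,1) ⇒ d ≤ 1.
Solve for f: f(k) = -3*k/2 (degree 1 ≤ 1).
So s_k = (B(k−1)f/C)·t_k = (-3*k/(2*k - 1))·t_k = 3**(1 - k)*k.
Check: Δs_k = (1 - 2*k)/3**k. ✓
Sum = s_(13) − s_(3); s_(13) = 13/531441, s_(3) = 1/3 ⇒ -177134/531441.

Σ = -177134/531441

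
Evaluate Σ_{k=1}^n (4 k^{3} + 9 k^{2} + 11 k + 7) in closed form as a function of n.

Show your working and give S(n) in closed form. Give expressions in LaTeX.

S(n) = n \left(n^{3} + 5 n^{2} + 11 n + 14\right)

Ratio r(k) = (4*k**3 + 21*k**2 + 41*k + 31)/(4*k**3 + 9*k**2 + 11*k + 7).
Gosper form: A/B · C(k+1)/C(k) with A=1, B=1, C=k**3 + 9*k**2/4 + 11*k/4 + 7/4.
Key eq: (1)·f(k+1) = (1)·f(k) + (k**3 + 9*k**2/4 + 11*k/4 + 7/4).
d = 4 from the (0,0,3) case.
A polynomial solution: f(k) = k*(k**3 + k**2 + 2*k + 3)/4.
Get s_k = R·t_k = k*(k**3 + k**2 + 2*k + 3) with R(k) = B(k−1)f(k)/C(k) = k*(k**3 + k**2 + 2*k + 3)/(4*k**3 + 9*k**2 + 11*k + 7).
Δs = 4*k**3 + 9*k**2 + 11*k + 7, as required.
Telescope: S(n) = s_(n+1) − s_(1) = n**4 + 5*n**3 + 11*n**2 + 14*n + 7 − (7) = n*(n**3 + 5*n**2 + 11*n + 14).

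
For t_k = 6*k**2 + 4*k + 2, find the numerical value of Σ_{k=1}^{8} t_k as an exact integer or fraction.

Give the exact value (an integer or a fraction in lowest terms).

Σ = 1384

Compute t_(k+1)/t_k: get (3*k**2 + 8*k + 6)/(3*k**2 + 2*k + 1).
A = 1, B = 1, C = k**2 + 2*k/3 + 1/3.
f must satisfy (1)·f(k+1) − (1)·f(k) = k**2 + 2*k/3 + 1/3.
d = 3 from the (0,0,2) case.
Coefficient equations give f(k) = k*(2*k**2 - k + 1)/6.
Certificate R = B(k−1)f/C = k*(2*k**2 - k + 1)/(2*(3*k**2 + 2*k + 1)) gives s_k = k*(2*k**2 - k + 1).
Check: Δs_k = 6*k**2 + 4*k + 2. ✓
Σ_(k=1)^(8) t_k = s_(9) − s_(1) = 1386 − (2) = 1384.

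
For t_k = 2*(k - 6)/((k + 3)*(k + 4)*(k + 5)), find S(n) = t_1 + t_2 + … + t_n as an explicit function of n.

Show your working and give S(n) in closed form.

Ratio r(k) = (k - 5)*(k + 3)/((k - 6)*(k + 6)).
Normal form (A,B,C) = (k + 3, k + 6, k - 6).
f must satisfy (k + 3)·f(k+1) − (k + 5)·f(k) = k - 6.
Degrees (1,1,1) ⇒ d ≤ 2.
Solve for f: f(k) = -k*(k + 15)/8 (degree 2 ≤ 2).
Then R = B(k−1)f/C = -k*(k + 5)*(k + 15)/(8*(k - 6)), so s_k = R(k)·t_k = k*(-k - 15)/(4*(k + 3)*(k + 4)).
Check: Δs_k = 2*(k - 6)/(k**3 + 12*k**2 + 47*k + 60). ✓
Evaluate: s_(n+1) = (-n**2 - 17*n - 16)/(4*(n**2 + 9*n + 20)); subtract s_(1) = -1/5 ⇒ S(n) = n*(-n - 49)/(20*(n**2 + 9*n + 20)).

S(n) = n*(-n - 49)/(20*(n**2 + 9*n + 20))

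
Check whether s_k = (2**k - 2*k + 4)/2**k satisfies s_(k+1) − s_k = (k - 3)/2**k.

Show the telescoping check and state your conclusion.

s_(k+1) = (2**k - k + 1)/2**k
s_(k+1) − s_k = (k - 3)/2**k
(s_(k+1) − s_k) − t_k = 0

valid; difference matches t_k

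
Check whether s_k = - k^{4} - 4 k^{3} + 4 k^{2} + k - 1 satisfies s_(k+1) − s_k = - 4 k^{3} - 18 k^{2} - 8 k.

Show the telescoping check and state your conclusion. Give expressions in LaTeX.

valid; difference matches t_k

s_(k+1) = k - (k + 1)**4 - 4*(k + 1)**3 + 4*(k + 1)**2
s_(k+1) − s_k = 2*k*(-2*k**2 - 9*k - 4)
(s_(k+1) − s_k) − t_k = 0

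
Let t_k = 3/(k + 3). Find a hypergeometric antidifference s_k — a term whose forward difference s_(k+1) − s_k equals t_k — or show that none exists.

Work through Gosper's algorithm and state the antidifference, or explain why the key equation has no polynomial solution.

not Gosper-summable; s_k does not exist

The ratio is (k + 3)/(k + 4).
Factor: A=k + 3; B=k + 4; C=1.
Key eq: (k + 3)·f(k+1) = (k + 3)·f(k) + (1).
Bound: deg f ≤ 0.
f = c0 ⇒ A·f(k+1) − B(k−1)·f(k) − C = -1. The system {-1 = 0} is inconsistent; no antidifference.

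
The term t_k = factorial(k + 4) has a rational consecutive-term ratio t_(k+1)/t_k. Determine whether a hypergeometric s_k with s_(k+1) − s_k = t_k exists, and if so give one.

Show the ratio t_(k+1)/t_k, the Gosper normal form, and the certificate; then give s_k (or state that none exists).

r(k) = k + 5 after simplifying.
Normal form (A,B,C) = (k + 5, 1, 1).
Need (k + 5)·f(k+1) − (1)·f(k) = 1.
From deg A=1, deg B=0, deg C=0: d=-1.
d = -1 < 0 ⇒ no nonzero polynomial f; not summable.

no hypergeometric antidifference exists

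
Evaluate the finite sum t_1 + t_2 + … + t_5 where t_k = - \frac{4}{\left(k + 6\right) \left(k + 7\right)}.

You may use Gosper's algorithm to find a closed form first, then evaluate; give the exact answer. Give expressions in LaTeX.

r(k) = (k + 6)/(k + 8) after simplifying.
Factor: A=k + 6; B=k + 8; C=1.
Need (k + 6)·f(k+1) − (k + 7)·f(k) = 1.
d = 1 from the (1,1,0) case.
Solving with deg f ≤ 1: f(k) = k/6.
Certificate R = B(k−1)f/C = k*(k + 7)/6 gives s_k = -2*k/(3*k + 18).
Δs = -4/(k**2 + 13*k + 42), as required.
Evaluate s at k=6 and k=1: -1/3 and -2/21; difference -5/21.

Σ = -5/21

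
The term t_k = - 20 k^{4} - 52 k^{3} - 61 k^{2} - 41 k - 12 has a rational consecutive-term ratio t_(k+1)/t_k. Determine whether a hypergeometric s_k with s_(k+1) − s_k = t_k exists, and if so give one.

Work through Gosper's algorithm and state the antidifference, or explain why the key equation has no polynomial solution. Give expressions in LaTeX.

t_(k+1)/t_k = (20*k**4 + 132*k**3 + 337*k**2 + 399*k + 186)/(20*k**4 + 52*k**3 + 61*k**2 + 41*k + 12).
Factor: A=1; B=1; C=k**4 + 13*k**3/5 + 61*k**2/20 + 41*k/20 + 3/5.
Need (1)·f(k+1) − (1)·f(k) = k**4 + 13*k**3/5 + 61*k**2/20 + 41*k/20 + 3/5.
d = 5 from the (0,0,4) case.
Match coefficients ⇒ f(k) = k*(k + 1)*(4*k**3 - k**2 + 2*k + 1)/20.
Get s_k = R·t_k = k*(-4*k**4 - 3*k**3 - k**2 - 3*k - 1) with R(k) = B(k−1)f(k)/C(k) = k*(4*k**3 - k**2 + 2*k + 1)/(20*k**3 + 32*k**2 + 29*k + 12).
Verify: -20*k**4 - 52*k**3 - 61*k**2 - 41*k - 12 matches t_k.

s_k = k \left(- 4 k^{4} - 3 k^{3} - k^{2} - 3 k - 1\right)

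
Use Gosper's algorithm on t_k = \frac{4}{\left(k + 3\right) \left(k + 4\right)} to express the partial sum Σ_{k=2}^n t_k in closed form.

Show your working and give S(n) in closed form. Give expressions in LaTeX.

S(n) = \frac{4 \left(n - 1\right)}{5 \left(n + 4\right)}

r(k) = (k + 3)/(k + 5) after simplifying.
Factor: A=k + 3; B=k + 5; C=1.
Solve (k + 3)·f(k+1) − (k + 4)·f(k) = 1.
From deg A=1, deg B=1, deg C=0: d=1.
Solving with deg f ≤ 1: f(k) = k/3.
Then R = B(k−1)f/C = k*(k + 4)/3, so s_k = R(k)·t_k = 4*k/(3*(k + 3)).
Verify: 4/(k**2 + 7*k + 12) matches t_k.
Telescope: S(n) = s_(n+1) − s_(2) = 4*(n + 1)/(3*(n + 4)) − (8/15) = 4*(n - 1)/(5*(n + 4)).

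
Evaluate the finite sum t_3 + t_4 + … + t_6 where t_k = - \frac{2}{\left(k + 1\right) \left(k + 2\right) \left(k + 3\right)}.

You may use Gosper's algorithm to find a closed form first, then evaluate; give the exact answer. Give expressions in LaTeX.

Step 1: r(k) = (k + 1)/(k + 4).
So A=k + 1 and B=k + 4, with C=1.
Need (k + 1)·f(k+1) − (k + 3)·f(k) = 1.
From deg A=1, deg B=1, deg C=0: d=2.
Solve for f: f(k) = k*(k + 3)/4 (degree 2 ≤ 2).
So s_k = (B(k−1)f/C)·t_k = (k*(k + 3)**2/4)·t_k = k*(-k - 3)/(2*(k + 1)*(k + 2)).
Δs = -2/(k**3 + 6*k**2 + 11*k + 6), as required.
Telescoping: Σ = s_(7) − s_(3) = -35/72 − (-9/20) = -13/360.

Σ = -13/360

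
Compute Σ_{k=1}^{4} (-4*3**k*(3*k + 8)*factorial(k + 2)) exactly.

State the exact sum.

r(k) = 3*(k + 3)*(3*k + 11)/(3*k + 8) after simplifying.
A = 3*k + 9, B = 1, C = k + 8/3.
Key eq: (3*k + 9)·f(k+1) = (1)·f(k) + (k + 8/3).
deg f ≤ 0 (via 1,0,1).
Match coefficients ⇒ f(k) = 1/3.
Get s_k = R·t_k = -4*3**k*factorial(k + 2) with R(k) = B(k−1)f(k)/C(k) = 1/(3*k + 8).
Δs = -4*3**k*(3*k + 8)*factorial(k + 2), as required.
Telescoping: Σ = s_(5) − s_(1) = -4898880 − (-72) = -4898808.

Σ = -4898808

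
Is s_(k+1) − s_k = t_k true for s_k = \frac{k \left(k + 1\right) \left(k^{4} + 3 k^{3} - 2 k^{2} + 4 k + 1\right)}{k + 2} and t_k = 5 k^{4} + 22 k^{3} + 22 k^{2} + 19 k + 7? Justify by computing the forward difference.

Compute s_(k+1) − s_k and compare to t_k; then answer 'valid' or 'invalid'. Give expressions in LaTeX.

s_(k+1) = (k**6 + 10*k**5 + 36*k**4 + 66*k**3 + 72*k**2 + 47*k + 14)/(k + 3)
s_(k+1) − s_k = (5*k**6 + 43*k**5 + 133*k**4 + 193*k**3 + 175*k**2 + 105*k + 28)/(k**2 + 5*k + 6)
(s_(k+1) − s_k) − t_k = (-4*k**5 - 29*k**4 - 68*k**3 - 59*k**2 - 44*k - 14)/(k**2 + 5*k + 6)

Invalid: residual \frac{- 4 k^{5} - 29 k^{4} - 68 k^{3} - 59 k^{2} - 44 k - 14}{k^{2} + 5 k + 6} ≠ 0.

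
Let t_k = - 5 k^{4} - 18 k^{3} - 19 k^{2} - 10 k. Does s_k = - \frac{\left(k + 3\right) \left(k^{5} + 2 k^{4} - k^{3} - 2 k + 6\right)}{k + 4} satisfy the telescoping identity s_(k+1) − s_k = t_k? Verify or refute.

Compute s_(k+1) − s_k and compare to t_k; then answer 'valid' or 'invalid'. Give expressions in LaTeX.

Invalid: residual \frac{2 \left(2 k^{5} + 18 k^{4} + 46 k^{3} + 43 k^{2} + 21 k - 3\right)}{k^{2} + 9 k + 20} ≠ 0.

s_(k+1) = -(k + 4)*(-2*k + (k + 1)**5 + 2*(k + 1)**4 - (k + 1)**3 + 4)/(k + 5)
s_(k+1) − s_k = (-5*k**6 - 59*k**5 - 245*k**4 - 449*k**3 - 384*k**2 - 158*k - 6)/(k**2 + 9*k + 20)
(s_(k+1) − s_k) − t_k = 2*(2*k**5 + 18*k**4 + 46*k**3 + 43*k**2 + 21*k - 3)/(k**2 + 9*k + 20)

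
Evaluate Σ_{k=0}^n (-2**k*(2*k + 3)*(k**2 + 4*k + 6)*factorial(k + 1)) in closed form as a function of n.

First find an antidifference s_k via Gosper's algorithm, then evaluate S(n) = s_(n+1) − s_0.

S(n) = -2*2**n*n**4*factorial(n) - 14*2**n*n**3*factorial(n) - 38*2**n*n**2*factorial(n) - 46*2**n*n*factorial(n) - 20*2**n*factorial(n) + 2

Step 1: r(k) = 2*(k + 2)*(2*k + 5)*(4*k + (k + 1)**2 + 10)/((2*k + 3)*(k**2 + 4*k + 6)).
A = 2*k + 4, B = 1, C = k**3 + 11*k**2/2 + 12*k + 9.
Key eq: (2*k + 4)·f(k+1) = (1)·f(k) + (k**3 + 11*k**2/2 + 12*k + 9).
deg f ≤ 2 (via 1,0,3).
Coefficient equations give f(k) = (k**2 + 2*k + 2)/2.
Then R = B(k−1)f/C = (k**2 + 2*k + 2)/((2*k + 3)*(k**2 + 4*k + 6)), so s_k = R(k)·t_k = -2**k*(k**2 + 2*k + 2)*factorial(k + 1).
Verify: -2**k*(2*k + 3)*(k**2 + 4*k + 6)*factorial(k + 1) matches t_k.
s_(n+1) = -2**(n + 1)*(n**2 + 4*n + 5)*factorial(n + 2) and s_(0) = -2, so S(n) = -2*2**n*n**4*factorial(n) - 14*2**n*n**3*factorial(n) - 38*2**n*n**2*factorial(n) - 46*2**n*n*factorial(n) - 20*2**n*factorial(n) + 2.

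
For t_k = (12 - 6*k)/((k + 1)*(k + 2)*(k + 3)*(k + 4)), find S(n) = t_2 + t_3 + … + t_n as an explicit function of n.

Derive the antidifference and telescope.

Compute t_(k+1)/t_k: get (k - 1)*(k + 1)/((k - 2)*(k + 5)).
Factor: A=k + 1; B=k + 5; C=k - 2.
Solve (k + 1)·f(k+1) − (k + 4)·f(k) = k - 2.
deg f ≤ 3 (via 1,1,1).
Match coefficients ⇒ f(k) = -k*(k**2 + 6*k + 17)/12.
Then R = B(k−1)f/C = -k*(k + 4)*(k**2 + 6*k + 17)/(12*(k - 2)), so s_k = R(k)·t_k = k*(k**2 + 6*k + 17)/(2*(k + 1)*(k + 2)*(k + 3)).
Δs = 6*(2 - k)/(k**4 + 10*k**3 + 35*k**2 + 50*k + 24), as required.
Evaluate: s_(n+1) = (n**3 + 9*n**2 + 32*n + 24)/(2*(n**3 + 9*n**2 + 26*n + 24)); subtract s_(2) = 11/20 ⇒ S(n) = (-n**3 - 9*n**2 + 34*n - 24)/(20*(n**3 + 9*n**2 + 26*n + 24)).

S(n) = (-n**3 - 9*n**2 + 34*n - 24)/(20*(n**3 + 9*n**2 + 26*n + 24))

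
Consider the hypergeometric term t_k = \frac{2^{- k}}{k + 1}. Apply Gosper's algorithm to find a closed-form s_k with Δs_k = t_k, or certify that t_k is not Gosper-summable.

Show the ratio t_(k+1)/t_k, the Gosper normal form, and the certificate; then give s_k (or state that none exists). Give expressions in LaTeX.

no hypergeometric antidifference exists

Step 1: r(k) = (k + 1)/(2*(k + 2)).
Take A(k)=k/2 + 1/2, B(k)=k + 2, C(k)=1.
Solve (k/2 + 1/2)·f(k+1) − (k + 1)·f(k) = 1.
d = -1 from the (1,1,0) case.
Bound -1 < 0, so the key equation has no polynomial solution.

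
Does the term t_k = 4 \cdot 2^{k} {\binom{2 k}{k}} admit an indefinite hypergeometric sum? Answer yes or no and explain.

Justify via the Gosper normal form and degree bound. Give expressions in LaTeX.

No; the degree bound rules out any f.

r(k) = 4*(2*k + 1)/(k + 1) after simplifying.
So A=8*k + 4 and B=k + 1, with C=1.
Set up (8*k + 4)·f(k+1) − (k)·f(k) − (1) = 0.
d = -1 from the (1,1,0) case.
Negative degree bound (-1): no f exists, t_k not Gosper-summable.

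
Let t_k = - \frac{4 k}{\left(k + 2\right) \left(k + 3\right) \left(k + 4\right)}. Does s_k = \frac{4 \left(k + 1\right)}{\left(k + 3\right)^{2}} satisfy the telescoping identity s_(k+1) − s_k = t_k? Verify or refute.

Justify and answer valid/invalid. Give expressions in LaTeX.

s_(k+1) = 4*(k + 2)/(k + 4)**2
s_(k+1) − s_k = 4*(-k**2 - 3*k + 2)/(k**4 + 14*k**3 + 73*k**2 + 168*k + 144)
(s_(k+1) − s_k) − t_k = 8*(k**2 + 4*k + 2)/(k**5 + 16*k**4 + 101*k**3 + 314*k**2 + 480*k + 288)

Invalid: residual \frac{8 \left(k^{2} + 4 k + 2\right)}{k^{5} + 16 k^{4} + 101 k^{3} + 314 k^{2} + 480 k + 288} ≠ 0.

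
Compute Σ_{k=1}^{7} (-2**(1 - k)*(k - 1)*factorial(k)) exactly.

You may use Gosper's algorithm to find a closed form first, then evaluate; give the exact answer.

The ratio is k*(k + 1)/(2*(k - 1)).
So A=k/2 + 1/2 and B=1, with C=k - 1.
Set up (k/2 + 1/2)·f(k+1) − (1)·f(k) − (k - 1) = 0.
Degrees (1,0,1) ⇒ d ≤ 0.
Solve for f: f(k) = 2 (degree 0 ≤ 0).
R(k) = B(k−1)·f(k)/C(k) = 2/(k - 1); s_k = R·t_k = -2**(2 - k)*factorial(k).
Check: Δs_k = -2**(1 - k)*(k - 1)*factorial(k). ✓
Evaluate s at k=8 and k=1: -630 and -2; difference -628.

Σ = -628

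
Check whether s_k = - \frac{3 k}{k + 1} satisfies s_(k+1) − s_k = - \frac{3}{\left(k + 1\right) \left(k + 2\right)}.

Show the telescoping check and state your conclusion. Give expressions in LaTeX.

Valid — Δs_k = t_k.

s_(k+1) = 3*(-k - 1)/(k + 2)
s_(k+1) − s_k = -3/(k**2 + 3*k + 2)
(s_(k+1) − s_k) − t_k = 0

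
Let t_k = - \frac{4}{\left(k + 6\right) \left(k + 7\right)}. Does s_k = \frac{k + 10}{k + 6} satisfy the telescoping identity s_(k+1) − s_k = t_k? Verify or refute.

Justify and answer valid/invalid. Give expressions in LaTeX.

Valid — Δs_k = t_k.

s_(k+1) = (k + 11)/(k + 7)
s_(k+1) − s_k = -4/(k**2 + 13*k + 42)
(s_(k+1) − s_k) − t_k = 0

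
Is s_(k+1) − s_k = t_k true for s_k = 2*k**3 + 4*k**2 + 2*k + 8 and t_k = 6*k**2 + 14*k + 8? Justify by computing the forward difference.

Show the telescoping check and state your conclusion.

s_(k+1) = 2*k**3 + 10*k**2 + 16*k + 16
s_(k+1) − s_k = 6*k**2 + 14*k + 8
(s_(k+1) − s_k) − t_k = 0

Valid — Δs_k = t_k.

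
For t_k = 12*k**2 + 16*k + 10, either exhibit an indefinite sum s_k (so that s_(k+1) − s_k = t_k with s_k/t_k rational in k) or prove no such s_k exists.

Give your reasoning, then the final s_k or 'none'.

Compute t_(k+1)/t_k: get (6*k**2 + 20*k + 19)/(6*k**2 + 8*k + 5).
Gosper form: A/B · C(k+1)/C(k) with A=1, B=1, C=k**2 + 4*k/3 + 5/6.
Solve (1)·f(k+1) − (1)·f(k) = k**2 + 4*k/3 + 5/6.
Degrees (0,0,2) ⇒ d ≤ 3.
Solving with deg f ≤ 3: f(k) = k*(2*k**2 + k + 2)/6.
R(k) = B(k−1)·f(k)/C(k) = k*(2*k**2 + k + 2)/(6*k**2 + 8*k + 5); s_k = R·t_k = 2*k*(2*k**2 + k + 2).
Verify: 12*k**2 + 16*k + 10 matches t_k.

s_k = 2*k*(2*k**2 + k + 2)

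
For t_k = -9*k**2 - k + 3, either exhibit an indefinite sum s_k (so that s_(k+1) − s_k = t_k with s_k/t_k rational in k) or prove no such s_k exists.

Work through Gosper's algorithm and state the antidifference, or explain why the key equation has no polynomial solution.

Compute t_(k+1)/t_k: get (k + 9*(k + 1)**2 - 2)/(9*k**2 + k - 3).
Normal form (A,B,C) = (1, 1, k**2 + k/9 - 1/3).
Need (1)·f(k+1) − (1)·f(k) = k**2 + k/9 - 1/3.
From deg A=0, deg B=0, deg C=2: d=3.
A polynomial solution: f(k) = k*(3*k**2 - 4*k - 2)/9.
Get s_k = R·t_k = k*(-3*k**2 + 4*k + 2) with R(k) = B(k−1)f(k)/C(k) = k*(3*k**2 - 4*k - 2)/(9*k**2 + k - 3).
Check: Δs_k = -9*k**2 - k + 3. ✓

s_k = k*(-3*k**2 + 4*k + 2)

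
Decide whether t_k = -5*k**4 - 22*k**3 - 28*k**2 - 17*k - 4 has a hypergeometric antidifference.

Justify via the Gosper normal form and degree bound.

Yes. s_k = k**4*(-k - 3).

t_(k+1)/t_k = (5*k**4 + 42*k**3 + 124*k**2 + 159*k + 76)/(5*k**4 + 22*k**3 + 28*k**2 + 17*k + 4).
Take A(k)=1, B(k)=1, C(k)=k**4 + 22*k**3/5 + 28*k**2/5 + 17*k/5 + 4/5.
Need (1)·f(k+1) − (1)·f(k) = k**4 + 22*k**3/5 + 28*k**2/5 + 17*k/5 + 4/5.
Bound: deg f ≤ 5.
A polynomial solution: f(k) = k**4*(k + 3)/5.
Then R = B(k−1)f/C = k**4*(k + 3)/(5*k**4 + 22*k**3 + 28*k**2 + 17*k + 4), so s_k = R(k)·t_k = k**4*(-k - 3).
Verify: k**4*(k + 3) - (k + 1)**4*(k + 4) matches t_k.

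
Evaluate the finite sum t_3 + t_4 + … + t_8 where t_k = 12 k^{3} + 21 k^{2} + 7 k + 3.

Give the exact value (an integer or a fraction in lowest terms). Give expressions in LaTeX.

Σ = 19872

The ratio is (12*k**3 + 57*k**2 + 85*k + 43)/(12*k**3 + 21*k**2 + 7*k + 3).
Take A(k)=1, B(k)=1, C(k)=k**3 + 7*k**2/4 + 7*k/12 + 1/4.
Set up (1)·f(k+1) − (1)·f(k) − (k**3 + 7*k**2/4 + 7*k/12 + 1/4) = 0.
d = 4 from the (0,0,3) case.
Coefficient equations give f(k) = k*(3*k**3 + k**2 - 4*k + 3)/12.
Then R = B(k−1)f/C = k*(3*k**3 + k**2 - 4*k + 3)/(12*k**3 + 21*k**2 + 7*k + 3), so s_k = R(k)·t_k = k*(3*k**3 + k**2 - 4*k + 3).
s_(k+1) − s_k = 12*k**3 + 21*k**2 + 7*k + 3 = t_k.
Sum = s_(9) − s_(3); s_(9) = 20115, s_(3) = 243 ⇒ 19872.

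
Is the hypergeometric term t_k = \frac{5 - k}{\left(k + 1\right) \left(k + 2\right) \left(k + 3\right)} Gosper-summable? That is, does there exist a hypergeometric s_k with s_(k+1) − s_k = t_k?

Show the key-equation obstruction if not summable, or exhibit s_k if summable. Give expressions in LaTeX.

Ratio r(k) = (k - 4)*(k + 1)/((k - 5)*(k + 4)).
Normal form (A,B,C) = (k + 1, k + 4, k - 5).
f must satisfy (k + 1)·f(k+1) − (k + 3)·f(k) = k - 5.
Bound: deg f ≤ 2.
Solve for f: f(k) = -k*(k + 4) (degree 2 ≤ 2).
Get s_k = R·t_k = k*(k + 4)/((k + 1)*(k + 2)) with R(k) = B(k−1)f(k)/C(k) = -k*(k + 3)*(k + 4)/(k - 5).
Δs = (5 - k)/(k**3 + 6*k**2 + 11*k + 6), as required.

Yes. s_k = \frac{k \left(k + 4\right)}{\left(k + 1\right) \left(k + 2\right)}.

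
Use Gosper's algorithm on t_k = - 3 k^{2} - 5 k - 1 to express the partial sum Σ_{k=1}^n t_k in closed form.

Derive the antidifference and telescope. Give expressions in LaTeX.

r(k) = (3*k**2 + 11*k + 9)/(3*k**2 + 5*k + 1) after simplifying.
Take A(k)=1, B(k)=1, C(k)=k**2 + 5*k/3 + 1/3.
f must satisfy (1)·f(k+1) − (1)·f(k) = k**2 + 5*k/3 + 1/3.
Degrees (0,0,2) ⇒ d ≤ 3.
Solving with deg f ≤ 3: f(k) = k*(k**2 + k - 1)/3.
Get s_k = R·t_k = k*(-k**2 - k + 1) with R(k) = B(k−1)f(k)/C(k) = k*(k**2 + k - 1)/(3*k**2 + 5*k + 1).
Verify: -3*k**2 - 5*k - 1 matches t_k.
Σ_(k=1)^n t_k = s_(n+1) − s_(1) = (-n**3 - 4*n**2 - 4*n - 1) − (-1), i.e. n*(-n**2 - 4*n - 4).

S(n) = n \left(- n^{2} - 4 n - 4\right)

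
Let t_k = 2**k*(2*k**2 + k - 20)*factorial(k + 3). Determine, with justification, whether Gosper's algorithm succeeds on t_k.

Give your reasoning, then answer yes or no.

t_(k+1)/t_k = 2*(k + 4)*(k + 2*(k + 1)**2 - 19)/(2*k**2 + k - 20).
Gosper form: A/B · C(k+1)/C(k) with A=2*k + 8, B=1, C=k**2 + k/2 - 10.
f must satisfy (2*k + 8)·f(k+1) − (1)·f(k) = k**2 + k/2 - 10.
From deg A=1, deg B=0, deg C=2: d=1.
Solving with deg f ≤ 1: f(k) = (k - 4)/2.
So s_k = (B(k−1)f/C)·t_k = ((k - 4)/(2*k**2 + k - 20))·t_k = 2**k*(k - 4)*factorial(k + 3).
Check: Δs_k = 2**k*(2*k**2 + k - 20)*factorial(k + 3). ✓

Yes. s_k = 2**k*(k - 4)*factorial(k + 3).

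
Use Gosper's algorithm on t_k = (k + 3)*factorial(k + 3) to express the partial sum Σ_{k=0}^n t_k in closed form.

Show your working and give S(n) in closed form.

S(n) = factorial(n + 4) - 6

Step 1: r(k) = (k + 4)**2/(k + 3).
Take A(k)=k + 4, B(k)=1, C(k)=k + 3.
f must satisfy (k + 4)·f(k+1) − (1)·f(k) = k + 3.
Bound: deg f ≤ 0.
A polynomial solution: f(k) = 1.
So s_k = (B(k−1)f/C)·t_k = (1/(k + 3))·t_k = factorial(k + 3).
s_(k+1) − s_k = (k + 3)*factorial(k + 3) = t_k.
Telescope: S(n) = s_(n+1) − s_(0) = factorial(n + 4) − (6) = factorial(n + 4) - 6.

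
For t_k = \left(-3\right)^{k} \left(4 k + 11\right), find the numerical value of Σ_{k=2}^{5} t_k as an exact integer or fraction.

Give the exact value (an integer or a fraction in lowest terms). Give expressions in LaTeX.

Ratio r(k) = 3*(-4*k - 15)/(4*k + 11).
So A=-3 and B=1, with C=k + 11/4.
Solve (-3)·f(k+1) − (1)·f(k) = k + 11/4.
Bound: deg f ≤ 1.
Match coefficients ⇒ f(k) = -(k + 2)/4.
Then R = B(k−1)f/C = -(k + 2)/(4*k + 11), so s_k = R(k)·t_k = (-3)**k*(-k - 2).
Verify: (-3)**k*(4*k + 11) matches t_k.
Sum = s_(6) − s_(2); s_(6) = -5832, s_(2) = -36 ⇒ -5796.

Σ = -5796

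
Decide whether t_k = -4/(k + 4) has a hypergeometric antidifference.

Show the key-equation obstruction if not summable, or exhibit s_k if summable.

Compute t_(k+1)/t_k: get (k + 4)/(k + 5).
Normal form (A,B,C) = (k + 4, k + 5, 1).
Key eq: (k + 4)·f(k+1) = (k + 4)·f(k) + (1).
Degrees (1,1,0) ⇒ d ≤ 0.
Write f(k) = c0. Then LHS − RHS = -1, requiring -1 = 0: contradictory. No certificate.

No. Not Gosper-summable.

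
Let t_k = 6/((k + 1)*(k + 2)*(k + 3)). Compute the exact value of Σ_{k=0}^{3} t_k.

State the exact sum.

Step 1: r(k) = (k + 1)/(k + 4).
Factor: A=k + 1; B=k + 4; C=1.
Set up (k + 1)·f(k+1) − (k + 3)·f(k) − (1) = 0.
From deg A=1, deg B=1, deg C=0: d=2.
Coefficient equations give f(k) = k*(k + 3)/4.
So s_k = (B(k−1)f/C)·t_k = (k*(k + 3)**2/4)·t_k = 3*k*(k + 3)/(2*(k + 1)*(k + 2)).
Verify: 6/(k**3 + 6*k**2 + 11*k + 6) matches t_k.
Telescoping: Σ = s_(4) − s_(0) = 7/5 − (0) = 7/5.

Σ = 7/5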